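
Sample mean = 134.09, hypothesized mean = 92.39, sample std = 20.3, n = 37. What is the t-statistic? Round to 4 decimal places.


t = (xbar - mu0) / (s/sqrt(n))
xbar - mu0 = 134.09 - 92.39 = 41.7
sqrt(37) ≈ 6.08276253
s/sqrt(n) = 20.3 / 6.08276253 ≈ 3.33729944
t = 41.7 / 3.33729944 ≈ 12.495133

12.4951


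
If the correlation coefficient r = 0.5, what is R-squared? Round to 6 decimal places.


R^2 = r^2 = (0.5)^2 = 0.25

0.250000


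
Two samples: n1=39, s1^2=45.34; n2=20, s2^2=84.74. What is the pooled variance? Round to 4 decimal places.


sp^2 = ((n1-1)*s1^2 + (n2-1)*s2^2)/(n1+n2-2)
(n1-1)*s1^2 = 38 * 45.34 = 1722.92
(n2-1)*s2^2 = 19 * 84.74 = 1610.06
numerator = 1722.92 + 1610.06 = 3332.98
n1+n2-2 = 57
sp^2 = 3332.98 / 57 = 8771/150 ≈ 58.473333

58.4733


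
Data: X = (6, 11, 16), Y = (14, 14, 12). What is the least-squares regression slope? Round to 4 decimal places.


b = sum((xi-xbar)(yi-ybar)) / sum((xi-xbar)^2)
n = 3, xbar = 33/3 = 11, ybar = 40/3 ≈ 13.333333
Sxy = sum((xi-xbar)(yi-ybar)) = -10
Sxx = sum((xi-xbar)^2) = 50
b = Sxy / Sxx = -0.2

-0.2000


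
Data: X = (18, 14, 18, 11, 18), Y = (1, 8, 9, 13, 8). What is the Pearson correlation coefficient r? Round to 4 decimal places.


r = sum((xi-xbar)(yi-ybar)) / sqrt(sum((xi-xbar)^2) * sum((yi-ybar)^2))
n = 5, xbar = 79/5 = 15.8, ybar = 39/5 = 7.8
Sxy = sum((xi-xbar)(yi-ybar)) = -37.2
Sxx = sum((xi-xbar)^2) = 40.8
Syy = sum((yi-ybar)^2) = 74.8
sqrt(Sxx*Syy) ≈ 55.243461
r = Sxy / sqrt(Sxx*Syy) = -37.2 / 55.243461 ≈ -0.673383

-0.6734


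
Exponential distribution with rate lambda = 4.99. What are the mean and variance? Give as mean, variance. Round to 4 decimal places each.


mean = 1/lam, var = 1/lam^2
mean = 1 / 4.99 = 100/499 ≈ 0.200401
lam^2 = 4.99^2 = 24.9001
var = 1 / 24.9001 ≈ 0.040160

0.2004, 0.0402


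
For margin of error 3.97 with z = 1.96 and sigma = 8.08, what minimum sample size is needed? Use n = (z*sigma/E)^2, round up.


z*sigma/E = 1.96 * 8.08 / 3.97 = 39592/9925 ≈ 3.989118
(z*sigma/E)^2 ≈ 15.913066
round up: n = 16

16


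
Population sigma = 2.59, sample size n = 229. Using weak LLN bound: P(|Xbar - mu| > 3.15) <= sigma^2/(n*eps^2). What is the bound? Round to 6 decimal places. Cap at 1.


bound = min(1, sigma^2/(n*eps^2))
sigma^2 = 2.59^2 = 6.7081
n*eps^2 = 229 * 3.15^2 = 229 * 9.9225 = 2272.2525
sigma^2/(n*eps^2) = 6.7081 / 2272.2525 ≈ 0.00295218

0.002952


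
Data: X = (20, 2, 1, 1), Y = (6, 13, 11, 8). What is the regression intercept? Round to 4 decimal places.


a = ybar - b*xbar, where b = sum((xi-xbar)(yi-ybar)) / sum((xi-xbar)^2)
n = 4, xbar = 24/4 = 6, ybar = 38/4 = 9.5
Sxy = sum((xi-xbar)(yi-ybar)) = -63
Sxx = sum((xi-xbar)^2) = 262
b = Sxy / Sxx = -63/262 ≈ -0.240458
a = 9.5 - (-0.240458) * 6 = 2867/262 ≈ 10.942748

10.9427


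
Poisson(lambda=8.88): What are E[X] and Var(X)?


E[X] = Var(X) = lambda = 8.88

8.88, 8.88


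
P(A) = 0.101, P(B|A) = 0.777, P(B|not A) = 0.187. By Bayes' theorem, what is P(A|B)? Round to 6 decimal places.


P(A|B) = P(B|A)*P(A) / P(B), P(B) = P(B|A)*P(A) + P(B|not A)*P(not A)
P(B|A)*P(A) = 0.777 * 0.101 = 0.078477
P(B|not A)*P(not A) = 0.187 * 0.899 = 0.168113
P(B) = 0.078477 + 0.168113 = 0.24659
P(A|B) = 0.078477 / 0.24659 ≈ 0.31824892

0.318249


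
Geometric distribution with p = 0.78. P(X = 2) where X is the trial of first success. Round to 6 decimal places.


P = (1-p)^(k-1) * p
(1-p)^(k-1) = 0.22^1 = 0.22
P = 0.22 * 0.78 = 0.1716

0.171600


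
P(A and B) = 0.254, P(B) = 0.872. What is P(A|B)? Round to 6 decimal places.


P(A|B) = P(A and B) / P(B) = 0.254 / 0.872 = 127/436 ≈ 0.29128440

0.291284


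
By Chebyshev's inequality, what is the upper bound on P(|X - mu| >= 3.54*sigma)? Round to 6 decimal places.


P <= 1/k^2
k^2 = 3.54^2 = 12.5316
1/k^2 = 1 / 12.5316 ≈ 0.07979827

0.079798


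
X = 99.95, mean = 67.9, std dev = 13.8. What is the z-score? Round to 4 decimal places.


z = (X - mu) / sigma
X - mu = 99.95 - 67.9 = 32.05
z = 32.05 / 13.8 = 641/276 ≈ 2.322464

2.3225


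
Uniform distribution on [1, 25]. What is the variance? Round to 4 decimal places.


Var = (b-a)^2 / 12
(b-a)^2 = (25 - 1)^2 = 576
Var = 576/12 = 48

48.0000


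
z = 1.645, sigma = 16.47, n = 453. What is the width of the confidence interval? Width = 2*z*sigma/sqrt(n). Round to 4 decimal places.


width = 2*z*sigma/sqrt(n)
2*z*sigma = 2 * 1.645 * 16.47 = 54.1863
sqrt(453) ≈ 21.283797
width = 54.1863 / 21.283797 ≈ 2.545894

2.5459


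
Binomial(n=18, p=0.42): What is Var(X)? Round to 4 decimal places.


Var = n*p*(1-p) = 18 * 0.42 * 0.58 = 4.3848

4.3848


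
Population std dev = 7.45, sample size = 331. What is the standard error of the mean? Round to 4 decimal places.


SE = sigma / sqrt(n)
sqrt(331) ≈ 18.193405
SE = 7.45 / 18.193405 ≈ 0.409489

0.4095


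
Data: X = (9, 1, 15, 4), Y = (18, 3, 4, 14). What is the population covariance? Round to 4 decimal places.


Cov = (1/n)*sum((xi-xbar)(yi-ybar))
n = 4, xbar = 29/4 = 7.25, ybar = 39/4 = 9.75
sum((xi-xbar)(yi-ybar)) = -1.75
Cov = -1.75 / 4 = -0.4375

-0.4375


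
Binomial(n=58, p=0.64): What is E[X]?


E[X] = n*p = 58 * 0.64 = 37.12

37.12


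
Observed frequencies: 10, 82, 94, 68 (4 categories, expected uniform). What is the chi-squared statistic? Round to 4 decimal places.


chi2 = sum((O-E)^2/E), E = total/4
total = 254, E = 254/4 = 63.5
(10 - 63.5)^2 / 63.5 = 2862.25 / 63.5 = 11449/254 ≈ 45.074803
(82 - 63.5)^2 / 63.5 = 342.25 / 63.5 = 1369/254 ≈ 5.389764
(94 - 63.5)^2 / 63.5 = 930.25 / 63.5 = 3721/254 ≈ 14.649606
(68 - 63.5)^2 / 63.5 = 20.25 / 63.5 = 81/254 ≈ 0.318898
chi2 = 8310/127 ≈ 65.433071

65.4331


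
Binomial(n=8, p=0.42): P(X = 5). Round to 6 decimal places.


P = C(n,k) * p^k * (1-p)^(n-k)
C(8,5) = 56
p^k = 0.42^5 ≈ 0.01306912
(1-p)^(n-k) = 0.58^3 = 0.195112
P = 56 * 0.01306912 * 0.195112 ≈ 0.142797

0.142797


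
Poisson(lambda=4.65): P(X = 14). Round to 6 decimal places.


P = e^(-lam) * lam^k / k!
e^(-4.65) ≈ 0.009561602
lam^k = 4.65^14 ≈ 2209740830.626878
k! = 14! = 87178291200
P = 0.009561602 * 2209740830.626878 / 87178291200 ≈ 0.000242

0.000242


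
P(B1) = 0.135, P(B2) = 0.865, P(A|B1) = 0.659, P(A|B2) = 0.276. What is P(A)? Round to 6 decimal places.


P(A) = P(A|B1)*P(B1) + P(A|B2)*P(B2)
P(A|B1)*P(B1) = 0.659 * 0.135 = 0.088965
P(A|B2)*P(B2) = 0.276 * 0.865 = 0.23874
P(A) = 0.088965 + 0.23874 = 0.327705

0.327705


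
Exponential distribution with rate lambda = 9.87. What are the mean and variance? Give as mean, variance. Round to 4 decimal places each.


mean = 1/lam, var = 1/lam^2
mean = 1 / 9.87 = 100/987 ≈ 0.101317
lam^2 = 9.87^2 = 97.4169
var = 1 / 97.4169 ≈ 0.010265

0.1013, 0.0103


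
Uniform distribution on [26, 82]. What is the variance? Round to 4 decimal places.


Var = (b-a)^2 / 12
(b-a)^2 = (82 - 26)^2 = 3136
Var = 3136/12 ≈ 261.333333

261.3333


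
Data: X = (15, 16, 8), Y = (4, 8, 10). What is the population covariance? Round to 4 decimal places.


Cov = (1/n)*sum((xi-xbar)(yi-ybar))
n = 3, xbar = 39/3 = 13, ybar = 22/3 ≈ 7.333333
sum((xi-xbar)(yi-ybar)) = -18
Cov = -18 / 3 = -6

-6.0000


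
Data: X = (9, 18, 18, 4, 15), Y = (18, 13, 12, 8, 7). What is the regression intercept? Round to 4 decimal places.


a = ybar - b*xbar, where b = sum((xi-xbar)(yi-ybar)) / sum((xi-xbar)^2)
n = 5, xbar = 64/5 = 12.8, ybar = 58/5 = 11.6
Sxy = sum((xi-xbar)(yi-ybar)) = 6.6
Sxx = sum((xi-xbar)^2) = 150.8
b = Sxy / Sxx = 33/754 ≈ 0.043767
a = 11.6 - 0.043767 * 12.8 = 4162/377 ≈ 11.039788

11.0398


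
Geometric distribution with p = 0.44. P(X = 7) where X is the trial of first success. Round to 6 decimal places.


P = (1-p)^(k-1) * p
(1-p)^(k-1) = 0.56^6 ≈ 0.03084098
P = 0.03084098 * 0.44 ≈ 0.01357003

0.013570


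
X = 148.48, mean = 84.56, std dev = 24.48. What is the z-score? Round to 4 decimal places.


z = (X - mu) / sigma
X - mu = 148.48 - 84.56 = 63.92
z = 63.92 / 24.48 = 47/18 ≈ 2.611111

2.6111


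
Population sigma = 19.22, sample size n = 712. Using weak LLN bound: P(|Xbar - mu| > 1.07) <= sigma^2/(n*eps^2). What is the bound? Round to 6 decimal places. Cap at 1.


bound = min(1, sigma^2/(n*eps^2))
sigma^2 = 19.22^2 = 369.4084
n*eps^2 = 712 * 1.07^2 = 712 * 1.1449 = 815.1688
sigma^2/(n*eps^2) = 369.4084 / 815.1688 ≈ 0.45316798

0.453168


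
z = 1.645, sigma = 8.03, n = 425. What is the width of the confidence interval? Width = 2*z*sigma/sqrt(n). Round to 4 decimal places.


width = 2*z*sigma/sqrt(n)
2*z*sigma = 2 * 1.645 * 8.03 = 26.4187
sqrt(425) ≈ 20.615528
width = 26.4187 / 20.615528 ≈ 1.281495

1.2815


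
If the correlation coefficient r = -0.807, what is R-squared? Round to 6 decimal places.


R^2 = r^2 = (-0.807)^2 = 0.651249

0.651249


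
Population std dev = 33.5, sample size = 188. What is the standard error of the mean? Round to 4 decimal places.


SE = sigma / sqrt(n)
sqrt(188) ≈ 13.711309
SE = 33.5 / 13.711309 ≈ 2.443239

2.4432


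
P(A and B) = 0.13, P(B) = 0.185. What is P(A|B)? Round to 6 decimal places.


P(A|B) = P(A and B) / P(B) = 0.13 / 0.185 = 26/37 ≈ 0.70270270

0.702703


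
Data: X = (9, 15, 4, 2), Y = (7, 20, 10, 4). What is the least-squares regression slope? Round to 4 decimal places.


b = sum((xi-xbar)(yi-ybar)) / sum((xi-xbar)^2)
n = 4, xbar = 30/4 = 7.5, ybar = 41/4 = 10.25
Sxy = sum((xi-xbar)(yi-ybar)) = 103.5
Sxx = sum((xi-xbar)^2) = 101
b = Sxy / Sxx = 207/202 ≈ 1.024752

1.0248


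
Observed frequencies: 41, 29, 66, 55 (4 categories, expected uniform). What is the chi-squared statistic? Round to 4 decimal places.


chi2 = sum((O-E)^2/E), E = total/4
total = 191, E = 191/4 = 47.75
(41 - 47.75)^2 / 47.75 = 45.5625 / 47.75 = 729/764 ≈ 0.954188
(29 - 47.75)^2 / 47.75 = 351.5625 / 47.75 = 5625/764 ≈ 7.362565
(66 - 47.75)^2 / 47.75 = 333.0625 / 47.75 = 5329/764 ≈ 6.975131
(55 - 47.75)^2 / 47.75 = 52.5625 / 47.75 = 841/764 ≈ 1.100785
chi2 = 3131/191 ≈ 16.392670

16.3927


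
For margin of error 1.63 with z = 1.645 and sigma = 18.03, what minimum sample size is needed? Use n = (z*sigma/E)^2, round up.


z*sigma/E = 1.645 * 18.03 / 1.63 ≈ 18.195920
(z*sigma/E)^2 ≈ 331.091514
round up: n = 332

332


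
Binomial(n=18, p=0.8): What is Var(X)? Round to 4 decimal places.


Var = n*p*(1-p) = 18 * 0.8 * 0.2 = 2.88

2.8800


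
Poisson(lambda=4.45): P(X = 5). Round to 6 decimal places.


P = e^(-lam) * lam^k / k!
e^(-4.45) ≈ 0.01167857
lam^k = 4.45^5 ≈ 1745.018578
k! = 5! = 120
P = 0.01167857 * 1745.018578 / 120 ≈ 0.169828

0.169828


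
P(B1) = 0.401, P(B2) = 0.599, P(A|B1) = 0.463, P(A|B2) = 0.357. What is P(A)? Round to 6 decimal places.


P(A) = P(A|B1)*P(B1) + P(A|B2)*P(B2)
P(A|B1)*P(B1) = 0.463 * 0.401 = 0.185663
P(A|B2)*P(B2) = 0.357 * 0.599 = 0.213843
P(A) = 0.185663 + 0.213843 = 0.399506

0.399506


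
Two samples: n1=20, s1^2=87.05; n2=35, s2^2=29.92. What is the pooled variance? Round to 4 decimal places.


sp^2 = ((n1-1)*s1^2 + (n2-1)*s2^2)/(n1+n2-2)
(n1-1)*s1^2 = 19 * 87.05 = 1653.95
(n2-1)*s2^2 = 34 * 29.92 = 1017.28
numerator = 1653.95 + 1017.28 = 2671.23
n1+n2-2 = 53
sp^2 = 2671.23 / 53 = 267123/5300 ≈ 50.400566

50.4006


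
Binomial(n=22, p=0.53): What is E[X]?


E[X] = n*p = 22 * 0.53 = 11.66

11.66


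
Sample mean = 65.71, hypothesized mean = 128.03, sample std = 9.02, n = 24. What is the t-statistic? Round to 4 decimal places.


t = (xbar - mu0) / (s/sqrt(n))
xbar - mu0 = 65.71 - 128.03 = -62.32
sqrt(24) ≈ 4.89897949
s/sqrt(n) = 9.02 / 4.89897949 ≈ 1.84119979
t = -62.32 / 1.84119979 ≈ -33.847495

-33.8475


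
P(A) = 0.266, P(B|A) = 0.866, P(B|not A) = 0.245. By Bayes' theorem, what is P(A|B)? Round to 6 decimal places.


P(A|B) = P(B|A)*P(A) / P(B), P(B) = P(B|A)*P(A) + P(B|not A)*P(not A)
P(B|A)*P(A) = 0.866 * 0.266 = 0.230356
P(B|not A)*P(not A) = 0.245 * 0.734 = 0.17983
P(B) = 0.230356 + 0.17983 = 0.410186
P(A|B) = 0.230356 / 0.410186 ≈ 0.56158913

0.561589


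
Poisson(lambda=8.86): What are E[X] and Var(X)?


E[X] = Var(X) = lambda = 8.86

8.86, 8.86


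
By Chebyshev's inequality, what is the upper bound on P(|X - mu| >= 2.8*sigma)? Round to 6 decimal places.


P <= 1/k^2
k^2 = 2.8^2 = 7.84
1/k^2 = 1 / 7.84 = 25/196 ≈ 0.12755102

0.127551


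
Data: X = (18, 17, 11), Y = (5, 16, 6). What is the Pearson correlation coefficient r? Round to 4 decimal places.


r = sum((xi-xbar)(yi-ybar)) / sqrt(sum((xi-xbar)^2) * sum((yi-ybar)^2))
n = 3, xbar = 46/3 ≈ 15.333333, ybar = 27/3 = 9
Sxy = sum((xi-xbar)(yi-ybar)) = 14
Sxx = sum((xi-xbar)^2) = 86/3 ≈ 28.666667
Syy = sum((yi-ybar)^2) = 74
sqrt(Sxx*Syy) ≈ 46.057935
r = Sxy / sqrt(Sxx*Syy) = 14 / 46.057935 ≈ 0.303965

0.3040


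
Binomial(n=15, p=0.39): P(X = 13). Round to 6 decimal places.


P = C(n,k) * p^k * (1-p)^(n-k)
C(15,13) = 105
p^k = 0.39^13 ≈ 0.000004828807
(1-p)^(n-k) = 0.61^2 = 0.3721
P = 105 * 0.000004828807 * 0.3721 ≈ 0.000189

0.000189


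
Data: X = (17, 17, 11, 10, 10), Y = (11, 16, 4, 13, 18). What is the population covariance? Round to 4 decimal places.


Cov = (1/n)*sum((xi-xbar)(yi-ybar))
n = 5, xbar = 65/5 = 13, ybar = 62/5 = 12.4
sum((xi-xbar)(yi-ybar)) = 7
Cov = 7 / 5 = 1.4

1.4000


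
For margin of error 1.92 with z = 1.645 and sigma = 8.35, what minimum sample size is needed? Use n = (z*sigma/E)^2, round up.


z*sigma/E = 1.645 * 8.35 / 1.92 = 54943/7680 ≈ 7.154036
(z*sigma/E)^2 ≈ 51.180238
round up: n = 52

52


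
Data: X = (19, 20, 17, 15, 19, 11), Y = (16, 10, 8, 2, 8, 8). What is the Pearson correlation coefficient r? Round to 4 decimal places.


r = sum((xi-xbar)(yi-ybar)) / sqrt(sum((xi-xbar)^2) * sum((yi-ybar)^2))
n = 6, xbar = 101/6 ≈ 16.833333, ybar = 52/6 = 26/3 ≈ 8.666667
Sxy = sum((xi-xbar)(yi-ybar)) = 104/3 ≈ 34.666667
Sxx = sum((xi-xbar)^2) = 341/6 ≈ 56.833333
Syy = sum((yi-ybar)^2) = 304/3 ≈ 101.333333
sqrt(Sxx*Syy) ≈ 75.888808
r = Sxy / sqrt(Sxx*Syy) = 34.666667 / 75.888808 ≈ 0.456809

0.4568


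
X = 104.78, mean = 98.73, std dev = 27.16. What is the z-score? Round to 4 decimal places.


z = (X - mu) / sigma
X - mu = 104.78 - 98.73 = 6.05
z = 6.05 / 27.16 = 605/2716 ≈ 0.222754

0.2228


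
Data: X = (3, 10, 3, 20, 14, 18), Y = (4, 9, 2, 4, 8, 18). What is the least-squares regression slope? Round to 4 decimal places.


b = sum((xi-xbar)(yi-ybar)) / sum((xi-xbar)^2)
n = 6, xbar = 68/6 = 34/3 ≈ 11.333333, ybar = 45/6 = 7.5
Sxy = sum((xi-xbar)(yi-ybar)) = 114
Sxx = sum((xi-xbar)^2) = 802/3 ≈ 267.333333
b = Sxy / Sxx = 171/401 ≈ 0.426434

0.4264


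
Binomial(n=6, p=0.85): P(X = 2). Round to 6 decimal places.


P = C(n,k) * p^k * (1-p)^(n-k)
C(6,2) = 15
p^k = 0.85^2 = 0.7225
(1-p)^(n-k) = 0.15^4 = 0.00050625
P = 15 * 0.7225 * 0.00050625 ≈ 0.005486

0.005486


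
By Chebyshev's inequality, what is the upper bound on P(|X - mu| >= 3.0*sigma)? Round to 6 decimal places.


P <= 1/k^2
k^2 = 3.0^2 = 9
1/k^2 = 1 / 9 = 1/9 ≈ 0.11111111

0.111111


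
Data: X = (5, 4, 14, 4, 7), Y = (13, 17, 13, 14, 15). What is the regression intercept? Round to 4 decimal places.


a = ybar - b*xbar, where b = sum((xi-xbar)(yi-ybar)) / sum((xi-xbar)^2)
n = 5, xbar = 34/5 = 6.8, ybar = 72/5 = 14.4
Sxy = sum((xi-xbar)(yi-ybar)) = -13.6
Sxx = sum((xi-xbar)^2) = 70.8
b = Sxy / Sxx = -34/177 ≈ -0.192090
a = 14.4 - (-0.192090) * 6.8 = 2780/177 ≈ 15.706215

15.7062


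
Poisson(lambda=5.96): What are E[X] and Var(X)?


E[X] = Var(X) = lambda = 5.96

5.96, 5.96


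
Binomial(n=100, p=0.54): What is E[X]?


E[X] = n*p = 100 * 0.54 = 54

54


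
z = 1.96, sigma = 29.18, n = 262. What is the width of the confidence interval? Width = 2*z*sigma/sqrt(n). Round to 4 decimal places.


width = 2*z*sigma/sqrt(n)
2*z*sigma = 2 * 1.96 * 29.18 = 114.3856
sqrt(262) ≈ 16.186414
width = 114.3856 / 16.186414 ≈ 7.066766

7.0668


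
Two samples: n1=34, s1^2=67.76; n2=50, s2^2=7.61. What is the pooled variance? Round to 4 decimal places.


sp^2 = ((n1-1)*s1^2 + (n2-1)*s2^2)/(n1+n2-2)
(n1-1)*s1^2 = 33 * 67.76 = 2236.08
(n2-1)*s2^2 = 49 * 7.61 = 372.89
numerator = 2236.08 + 372.89 = 2608.97
n1+n2-2 = 82
sp^2 = 2608.97 / 82 = 260897/8200 ≈ 31.816707

31.8167


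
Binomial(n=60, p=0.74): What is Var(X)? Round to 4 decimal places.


Var = n*p*(1-p) = 60 * 0.74 * 0.26 = 11.544

11.5440


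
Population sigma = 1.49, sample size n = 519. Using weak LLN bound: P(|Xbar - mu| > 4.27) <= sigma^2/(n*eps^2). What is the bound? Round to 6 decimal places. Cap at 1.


bound = min(1, sigma^2/(n*eps^2))
sigma^2 = 1.49^2 = 2.2201
n*eps^2 = 519 * 4.27^2 = 519 * 18.2329 = 9462.8751
sigma^2/(n*eps^2) = 2.2201 / 9462.8751 ≈ 0.00023461

0.000235


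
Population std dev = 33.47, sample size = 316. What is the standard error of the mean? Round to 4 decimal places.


SE = sigma / sqrt(n)
sqrt(316) ≈ 17.776389
SE = 33.47 / 17.776389 ≈ 1.882835

1.8828


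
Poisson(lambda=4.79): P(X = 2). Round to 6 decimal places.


P = e^(-lam) * lam^k / k!
e^(-4.79) ≈ 0.008312457
lam^k = 4.79^2 = 22.9441
k! = 2! = 2
P = 0.008312457 * 22.9441 / 2 ≈ 0.095361

0.095361


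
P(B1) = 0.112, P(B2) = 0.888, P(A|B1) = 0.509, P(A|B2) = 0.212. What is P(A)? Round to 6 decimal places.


P(A) = P(A|B1)*P(B1) + P(A|B2)*P(B2)
P(A|B1)*P(B1) = 0.509 * 0.112 = 0.057008
P(A|B2)*P(B2) = 0.212 * 0.888 = 0.188256
P(A) = 0.057008 + 0.188256 = 0.245264

0.245264


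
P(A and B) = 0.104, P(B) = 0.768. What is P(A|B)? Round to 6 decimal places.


P(A|B) = P(A and B) / P(B) = 0.104 / 0.768 = 13/96 ≈ 0.13541667

0.135417


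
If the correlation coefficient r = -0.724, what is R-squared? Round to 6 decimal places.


R^2 = r^2 = (-0.724)^2 = 0.524176

0.524176


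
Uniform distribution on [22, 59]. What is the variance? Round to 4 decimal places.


Var = (b-a)^2 / 12
(b-a)^2 = (59 - 22)^2 = 1369
Var = 1369/12 ≈ 114.083333

114.0833


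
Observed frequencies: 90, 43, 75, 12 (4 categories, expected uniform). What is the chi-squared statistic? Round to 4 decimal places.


chi2 = sum((O-E)^2/E), E = total/4
total = 220, E = 220/4 = 55
(90 - 55)^2 / 55 = 1225 / 55 = 245/11 ≈ 22.272727
(43 - 55)^2 / 55 = 144 / 55 = 144/55 ≈ 2.618182
(75 - 55)^2 / 55 = 400 / 55 = 80/11 ≈ 7.272727
(12 - 55)^2 / 55 = 1849 / 55 = 1849/55 ≈ 33.618182
chi2 = 3618/55 ≈ 65.781818

65.7818


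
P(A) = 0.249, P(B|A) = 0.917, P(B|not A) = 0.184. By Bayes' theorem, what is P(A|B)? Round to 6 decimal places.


P(A|B) = P(B|A)*P(A) / P(B), P(B) = P(B|A)*P(A) + P(B|not A)*P(not A)
P(B|A)*P(A) = 0.917 * 0.249 = 0.228333
P(B|not A)*P(not A) = 0.184 * 0.751 = 0.138184
P(B) = 0.228333 + 0.138184 = 0.366517
P(A|B) = 0.228333 / 0.366517 ≈ 0.62298065

0.622981


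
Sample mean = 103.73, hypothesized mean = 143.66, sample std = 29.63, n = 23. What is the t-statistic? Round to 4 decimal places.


t = (xbar - mu0) / (s/sqrt(n))
xbar - mu0 = 103.73 - 143.66 = -39.93
sqrt(23) ≈ 4.79583152
s/sqrt(n) = 29.63 / 4.79583152 ≈ 6.17828209
t = -39.93 / 6.17828209 ≈ -6.462962

-6.4630


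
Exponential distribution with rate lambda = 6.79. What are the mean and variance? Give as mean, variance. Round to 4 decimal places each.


mean = 1/lam, var = 1/lam^2
mean = 1 / 6.79 = 100/679 ≈ 0.147275
lam^2 = 6.79^2 = 46.1041
var = 1 / 46.1041 ≈ 0.021690

0.1473, 0.0217


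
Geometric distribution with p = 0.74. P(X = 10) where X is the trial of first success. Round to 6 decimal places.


P = (1-p)^(k-1) * p
(1-p)^(k-1) = 0.26^9 ≈ 0.000005429504
P = 0.000005429504 * 0.74 ≈ 0.000004017833

0.000004


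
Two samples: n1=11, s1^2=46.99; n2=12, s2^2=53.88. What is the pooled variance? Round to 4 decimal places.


sp^2 = ((n1-1)*s1^2 + (n2-1)*s2^2)/(n1+n2-2)
(n1-1)*s1^2 = 10 * 46.99 = 469.9
(n2-1)*s2^2 = 11 * 53.88 = 592.68
numerator = 469.9 + 592.68 = 1062.58
n1+n2-2 = 21
sp^2 = 1062.58 / 21 = 53129/1050 ≈ 50.599048

50.5990


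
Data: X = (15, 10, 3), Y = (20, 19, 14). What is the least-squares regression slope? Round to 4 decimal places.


b = sum((xi-xbar)(yi-ybar)) / sum((xi-xbar)^2)
n = 3, xbar = 28/3 ≈ 9.333333, ybar = 53/3 ≈ 17.666667
Sxy = sum((xi-xbar)(yi-ybar)) = 112/3 ≈ 37.333333
Sxx = sum((xi-xbar)^2) = 218/3 ≈ 72.666667
b = Sxy / Sxx = 56/109 ≈ 0.513761

0.5138


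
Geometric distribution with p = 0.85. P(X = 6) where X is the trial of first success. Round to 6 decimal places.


P = (1-p)^(k-1) * p
(1-p)^(k-1) = 0.15^5 = 0.0000759375
P = 0.0000759375 * 0.85 ≈ 0.00006454688

0.000065


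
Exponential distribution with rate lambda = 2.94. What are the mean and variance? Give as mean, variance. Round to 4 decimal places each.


mean = 1/lam, var = 1/lam^2
mean = 1 / 2.94 = 50/147 ≈ 0.340136
lam^2 = 2.94^2 = 8.6436
var = 1 / 8.6436 ≈ 0.115693

0.3401, 0.1157


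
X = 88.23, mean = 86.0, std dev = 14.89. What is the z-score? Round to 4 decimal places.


z = (X - mu) / sigma
X - mu = 88.23 - 86.0 = 2.23
z = 2.23 / 14.89 = 223/1489 ≈ 0.149765

0.1498


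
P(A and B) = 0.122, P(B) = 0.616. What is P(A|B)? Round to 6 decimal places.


P(A|B) = P(A and B) / P(B) = 0.122 / 0.616 = 61/308 ≈ 0.19805195

0.198052


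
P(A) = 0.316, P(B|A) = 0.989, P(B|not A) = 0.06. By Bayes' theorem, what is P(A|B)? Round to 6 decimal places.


P(A|B) = P(B|A)*P(A) / P(B), P(B) = P(B|A)*P(A) + P(B|not A)*P(not A)
P(B|A)*P(A) = 0.989 * 0.316 = 0.312524
P(B|not A)*P(not A) = 0.06 * 0.684 = 0.04104
P(B) = 0.312524 + 0.04104 = 0.353564
P(A|B) = 0.312524 / 0.353564 ≈ 0.88392483

0.883925


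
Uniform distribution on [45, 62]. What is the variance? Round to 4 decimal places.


Var = (b-a)^2 / 12
(b-a)^2 = (62 - 45)^2 = 289
Var = 289/12 ≈ 24.083333

24.0833


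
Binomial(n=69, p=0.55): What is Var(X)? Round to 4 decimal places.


Var = n*p*(1-p) = 69 * 0.55 * 0.45 = 17.0775

17.0775


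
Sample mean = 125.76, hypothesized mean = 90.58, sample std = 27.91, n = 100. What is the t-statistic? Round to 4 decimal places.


t = (xbar - mu0) / (s/sqrt(n))
xbar - mu0 = 125.76 - 90.58 = 35.18
sqrt(100) = 10
s/sqrt(n) = 27.91 / 10 = 2.791
t = 35.18 / 2.791 = 35180/2791 ≈ 12.604801

12.6048


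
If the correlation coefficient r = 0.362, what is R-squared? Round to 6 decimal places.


R^2 = r^2 = (0.362)^2 = 0.131044

0.131044


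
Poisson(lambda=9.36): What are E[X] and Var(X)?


E[X] = Var(X) = lambda = 9.36

9.36, 9.36


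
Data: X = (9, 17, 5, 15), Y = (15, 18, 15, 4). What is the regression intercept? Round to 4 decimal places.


a = ybar - b*xbar, where b = sum((xi-xbar)(yi-ybar)) / sum((xi-xbar)^2)
n = 4, xbar = 46/4 = 11.5, ybar = 52/4 = 13
Sxy = sum((xi-xbar)(yi-ybar)) = -22
Sxx = sum((xi-xbar)^2) = 91
b = Sxy / Sxx = -22/91 ≈ -0.241758
a = 13 - (-0.241758) * 11.5 = 1436/91 ≈ 15.780220

15.7802


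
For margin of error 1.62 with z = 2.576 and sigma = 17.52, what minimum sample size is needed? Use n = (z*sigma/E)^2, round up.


z*sigma/E = 2.576 * 17.52 / 1.62 = 94024/3375 ≈ 27.858963
(z*sigma/E)^2 ≈ 776.121817
round up: n = 777

777


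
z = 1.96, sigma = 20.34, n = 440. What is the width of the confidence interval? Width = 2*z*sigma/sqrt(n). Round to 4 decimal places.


width = 2*z*sigma/sqrt(n)
2*z*sigma = 2 * 1.96 * 20.34 = 79.7328
sqrt(440) ≈ 20.976177
width = 79.7328 / 20.976177 ≈ 3.801112

3.8011


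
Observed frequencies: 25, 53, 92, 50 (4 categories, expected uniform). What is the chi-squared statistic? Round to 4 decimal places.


chi2 = sum((O-E)^2/E), E = total/4
total = 220, E = 220/4 = 55
(25 - 55)^2 / 55 = 900 / 55 = 180/11 ≈ 16.363636
(53 - 55)^2 / 55 = 4 / 55 = 4/55 ≈ 0.072727
(92 - 55)^2 / 55 = 1369 / 55 = 1369/55 ≈ 24.890909
(50 - 55)^2 / 55 = 25 / 55 = 5/11 ≈ 0.454545
chi2 = 2298/55 ≈ 41.781818

41.7818


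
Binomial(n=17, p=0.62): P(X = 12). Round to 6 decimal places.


P = C(n,k) * p^k * (1-p)^(n-k)
C(17,12) = 6188
p^k = 0.62^12 ≈ 0.003226267
(1-p)^(n-k) = 0.38^5 ≈ 0.007923517
P = 6188 * 0.003226267 * 0.007923517 ≈ 0.158186

0.158186


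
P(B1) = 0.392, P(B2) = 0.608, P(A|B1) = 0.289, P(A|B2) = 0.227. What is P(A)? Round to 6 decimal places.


P(A) = P(A|B1)*P(B1) + P(A|B2)*P(B2)
P(A|B1)*P(B1) = 0.289 * 0.392 = 0.113288
P(A|B2)*P(B2) = 0.227 * 0.608 = 0.138016
P(A) = 0.113288 + 0.138016 = 0.251304

0.251304


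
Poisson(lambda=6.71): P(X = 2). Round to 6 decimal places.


P = e^(-lam) * lam^k / k!
e^(-6.71) ≈ 0.001218664
lam^k = 6.71^2 = 45.0241
k! = 2! = 2
P = 0.001218664 * 45.0241 / 2 ≈ 0.027435

0.027435


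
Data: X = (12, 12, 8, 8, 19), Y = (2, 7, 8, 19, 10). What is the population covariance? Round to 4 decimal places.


Cov = (1/n)*sum((xi-xbar)(yi-ybar))
n = 5, xbar = 59/5 = 11.8, ybar = 46/5 = 9.2
sum((xi-xbar)(yi-ybar)) = -28.8
Cov = -28.8 / 5 = -5.76

-5.7600


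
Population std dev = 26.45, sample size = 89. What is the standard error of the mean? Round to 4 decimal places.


SE = sigma / sqrt(n)
sqrt(89) ≈ 9.433981
SE = 26.45 / 9.433981 ≈ 2.803694

2.8037


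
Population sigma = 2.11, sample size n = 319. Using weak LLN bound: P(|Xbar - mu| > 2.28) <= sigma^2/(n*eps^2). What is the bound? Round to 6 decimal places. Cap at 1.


bound = min(1, sigma^2/(n*eps^2))
sigma^2 = 2.11^2 = 4.4521
n*eps^2 = 319 * 2.28^2 = 319 * 5.1984 = 1658.2896
sigma^2/(n*eps^2) = 4.4521 / 1658.2896 ≈ 0.00268475

0.002685


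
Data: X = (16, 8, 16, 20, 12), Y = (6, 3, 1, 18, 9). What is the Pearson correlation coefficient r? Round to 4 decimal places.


r = sum((xi-xbar)(yi-ybar)) / sqrt(sum((xi-xbar)^2) * sum((yi-ybar)^2))
n = 5, xbar = 72/5 = 14.4, ybar = 37/5 = 7.4
Sxy = sum((xi-xbar)(yi-ybar)) = 71.2
Sxx = sum((xi-xbar)^2) = 83.2
Syy = sum((yi-ybar)^2) = 177.2
sqrt(Sxx*Syy) ≈ 121.420921
r = Sxy / sqrt(Sxx*Syy) = 71.2 / 121.420921 ≈ 0.586390

0.5864


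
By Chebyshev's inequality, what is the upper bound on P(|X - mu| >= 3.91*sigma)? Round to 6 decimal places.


P <= 1/k^2
k^2 = 3.91^2 = 15.2881
1/k^2 = 1 / 15.2881 ≈ 0.06541035

0.065410


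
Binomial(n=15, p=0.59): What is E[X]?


E[X] = n*p = 15 * 0.59 = 8.85

8.85


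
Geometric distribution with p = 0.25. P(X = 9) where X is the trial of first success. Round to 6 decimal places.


P = (1-p)^(k-1) * p
(1-p)^(k-1) = 0.75^8 ≈ 0.1001129
P = 0.1001129 * 0.25 ≈ 0.02502823

0.025028


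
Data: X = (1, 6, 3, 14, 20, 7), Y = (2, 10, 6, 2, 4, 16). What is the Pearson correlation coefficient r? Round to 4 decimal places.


r = sum((xi-xbar)(yi-ybar)) / sqrt(sum((xi-xbar)^2) * sum((yi-ybar)^2))
n = 6, xbar = 51/6 = 8.5, ybar = 40/6 = 20/3 ≈ 6.666667
Sxy = sum((xi-xbar)(yi-ybar)) = -40
Sxx = sum((xi-xbar)^2) = 257.5
Syy = sum((yi-ybar)^2) = 448/3 ≈ 149.333333
sqrt(Sxx*Syy) ≈ 196.095215
r = Sxy / sqrt(Sxx*Syy) = -40 / 196.095215 ≈ -0.203983

-0.2040


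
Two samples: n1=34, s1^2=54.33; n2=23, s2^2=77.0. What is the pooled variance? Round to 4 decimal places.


sp^2 = ((n1-1)*s1^2 + (n2-1)*s2^2)/(n1+n2-2)
(n1-1)*s1^2 = 33 * 54.33 = 1792.89
(n2-1)*s2^2 = 22 * 77.0 = 1694
numerator = 1792.89 + 1694 = 3486.89
n1+n2-2 = 55
sp^2 = 3486.89 / 55 = 63.398

63.3980


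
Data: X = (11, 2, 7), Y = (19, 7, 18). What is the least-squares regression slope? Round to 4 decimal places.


b = sum((xi-xbar)(yi-ybar)) / sum((xi-xbar)^2)
n = 3, xbar = 20/3 ≈ 6.666667, ybar = 44/3 ≈ 14.666667
Sxy = sum((xi-xbar)(yi-ybar)) = 167/3 ≈ 55.666667
Sxx = sum((xi-xbar)^2) = 122/3 ≈ 40.666667
b = Sxy / Sxx = 167/122 ≈ 1.368852

1.3689


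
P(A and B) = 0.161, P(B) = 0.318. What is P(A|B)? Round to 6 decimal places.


P(A|B) = P(A and B) / P(B) = 0.161 / 0.318 = 161/318 ≈ 0.50628931

0.506289


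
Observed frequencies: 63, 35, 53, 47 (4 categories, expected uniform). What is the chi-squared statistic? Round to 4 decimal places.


chi2 = sum((O-E)^2/E), E = total/4
total = 198, E = 198/4 = 49.5
(63 - 49.5)^2 / 49.5 = 182.25 / 49.5 = 81/22 ≈ 3.681818
(35 - 49.5)^2 / 49.5 = 210.25 / 49.5 = 841/198 ≈ 4.247475
(53 - 49.5)^2 / 49.5 = 12.25 / 49.5 = 49/198 ≈ 0.247475
(47 - 49.5)^2 / 49.5 = 6.25 / 49.5 = 25/198 ≈ 0.126263
chi2 = 274/33 ≈ 8.303030

8.3030


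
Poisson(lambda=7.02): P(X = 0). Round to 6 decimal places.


P = e^(-lam) * lam^k / k!
e^(-7.02) ≈ 0.0008938255
lam^k = 7.02^0 = 1
k! = 0! = 1
P = 0.0008938255 * 1 / 1 ≈ 0.000894

0.000894


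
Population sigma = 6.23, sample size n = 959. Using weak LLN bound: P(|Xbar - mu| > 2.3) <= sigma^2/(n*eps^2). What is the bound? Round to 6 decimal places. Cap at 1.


bound = min(1, sigma^2/(n*eps^2))
sigma^2 = 6.23^2 = 38.8129
n*eps^2 = 959 * 2.3^2 = 959 * 5.29 = 5073.11
sigma^2/(n*eps^2) = 38.8129 / 5073.11 ≈ 0.00765071

0.007651


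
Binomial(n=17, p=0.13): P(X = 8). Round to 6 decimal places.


P = C(n,k) * p^k * (1-p)^(n-k)
C(17,8) = 24310
p^k = 0.13^8 ≈ 0.00000008157307
(1-p)^(n-k) = 0.87^9 ≈ 0.2855442
P = 24310 * 0.00000008157307 * 0.2855442 ≈ 0.000566

0.000566


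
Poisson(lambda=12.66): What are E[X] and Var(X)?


E[X] = Var(X) = lambda = 12.66

12.66, 12.66


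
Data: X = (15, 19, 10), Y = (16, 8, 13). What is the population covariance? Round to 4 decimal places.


Cov = (1/n)*sum((xi-xbar)(yi-ybar))
n = 3, xbar = 44/3 ≈ 14.666667, ybar = 37/3 ≈ 12.333333
sum((xi-xbar)(yi-ybar)) = -62/3 ≈ -20.666667
Cov = -20.666667 / 3 = -62/9 ≈ -6.888889

-6.8889


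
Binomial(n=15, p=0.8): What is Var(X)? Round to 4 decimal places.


Var = n*p*(1-p) = 15 * 0.8 * 0.2 = 2.4

2.4000


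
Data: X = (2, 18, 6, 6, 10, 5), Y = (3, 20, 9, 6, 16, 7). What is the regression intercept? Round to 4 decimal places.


a = ybar - b*xbar, where b = sum((xi-xbar)(yi-ybar)) / sum((xi-xbar)^2)
n = 6, xbar = 47/6 ≈ 7.833333, ybar = 61/6 ≈ 10.166667
Sxy = sum((xi-xbar)(yi-ybar)) = 1039/6 ≈ 173.166667
Sxx = sum((xi-xbar)^2) = 941/6 ≈ 156.833333
b = Sxy / Sxx = 1039/941 ≈ 1.104145
a = 10.166667 - 1.104145 * 7.833333 = 1428/941 ≈ 1.517535

1.5175


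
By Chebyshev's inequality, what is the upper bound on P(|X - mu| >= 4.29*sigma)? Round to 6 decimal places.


P <= 1/k^2
k^2 = 4.29^2 = 18.4041
1/k^2 = 1 / 18.4041 ≈ 0.05433572

0.054336


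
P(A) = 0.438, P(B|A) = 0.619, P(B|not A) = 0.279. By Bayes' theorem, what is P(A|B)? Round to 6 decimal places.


P(A|B) = P(B|A)*P(A) / P(B), P(B) = P(B|A)*P(A) + P(B|not A)*P(not A)
P(B|A)*P(A) = 0.619 * 0.438 = 0.271122
P(B|not A)*P(not A) = 0.279 * 0.562 = 0.156798
P(B) = 0.271122 + 0.156798 = 0.42792
P(A|B) = 0.271122 / 0.42792 ≈ 0.63358104

0.633581


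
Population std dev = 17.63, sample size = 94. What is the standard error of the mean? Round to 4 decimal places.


SE = sigma / sqrt(n)
sqrt(94) ≈ 9.695360
SE = 17.63 / 9.695360 ≈ 1.818396

1.8184


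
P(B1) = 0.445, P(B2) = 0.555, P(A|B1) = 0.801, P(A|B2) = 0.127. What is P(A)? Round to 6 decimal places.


P(A) = P(A|B1)*P(B1) + P(A|B2)*P(B2)
P(A|B1)*P(B1) = 0.801 * 0.445 = 0.356445
P(A|B2)*P(B2) = 0.127 * 0.555 = 0.070485
P(A) = 0.356445 + 0.070485 = 0.42693

0.426930


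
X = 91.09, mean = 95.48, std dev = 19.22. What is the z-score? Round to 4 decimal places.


z = (X - mu) / sigma
X - mu = 91.09 - 95.48 = -4.39
z = -4.39 / 19.22 = -439/1922 ≈ -0.228408

-0.2284


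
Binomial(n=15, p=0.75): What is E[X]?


E[X] = n*p = 15 * 0.75 = 11.25

11.25


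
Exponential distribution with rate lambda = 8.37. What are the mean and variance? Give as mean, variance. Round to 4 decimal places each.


mean = 1/lam, var = 1/lam^2
mean = 1 / 8.37 = 100/837 ≈ 0.119474
lam^2 = 8.37^2 = 70.0569
var = 1 / 70.0569 ≈ 0.014274

0.1195, 0.0143


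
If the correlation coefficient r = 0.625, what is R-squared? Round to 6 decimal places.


R^2 = r^2 = (0.625)^2 = 0.390625

0.390625


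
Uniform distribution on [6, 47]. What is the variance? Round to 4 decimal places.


Var = (b-a)^2 / 12
(b-a)^2 = (47 - 6)^2 = 1681
Var = 1681/12 ≈ 140.083333

140.0833


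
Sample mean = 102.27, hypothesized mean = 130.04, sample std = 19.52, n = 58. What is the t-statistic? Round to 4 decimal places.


t = (xbar - mu0) / (s/sqrt(n))
xbar - mu0 = 102.27 - 130.04 = -27.77
sqrt(58) ≈ 7.61577311
s/sqrt(n) = 19.52 / 7.61577311 ≈ 2.56310157
t = -27.77 / 2.56310157 ≈ -10.834530

-10.8345


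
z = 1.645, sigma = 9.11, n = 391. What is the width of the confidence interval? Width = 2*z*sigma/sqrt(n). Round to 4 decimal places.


width = 2*z*sigma/sqrt(n)
2*z*sigma = 2 * 1.645 * 9.11 = 29.9719
sqrt(391) ≈ 19.773720
width = 29.9719 / 19.773720 ≈ 1.515744

1.5157


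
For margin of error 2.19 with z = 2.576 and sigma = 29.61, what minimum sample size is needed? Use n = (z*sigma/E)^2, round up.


z*sigma/E = 2.576 * 29.61 / 2.19 = 317814/9125 ≈ 34.828932
(z*sigma/E)^2 ≈ 1213.054470
round up: n = 1214

1214


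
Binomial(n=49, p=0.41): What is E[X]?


E[X] = n*p = 49 * 0.41 = 20.09

20.09


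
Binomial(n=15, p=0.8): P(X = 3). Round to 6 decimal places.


P = C(n,k) * p^k * (1-p)^(n-k)
C(15,3) = 455
p^k = 0.8^3 = 0.512
(1-p)^(n-k) = 0.2^12 = 0.000000004096
P = 455 * 0.512 * 0.000000004096 ≈ 0.000001

0.000001


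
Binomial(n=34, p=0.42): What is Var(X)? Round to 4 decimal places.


Var = n*p*(1-p) = 34 * 0.42 * 0.58 = 8.2824

8.2824


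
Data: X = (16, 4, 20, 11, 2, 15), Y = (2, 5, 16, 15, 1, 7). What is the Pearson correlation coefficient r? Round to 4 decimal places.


r = sum((xi-xbar)(yi-ybar)) / sqrt(sum((xi-xbar)^2) * sum((yi-ybar)^2))
n = 6, xbar = 68/6 = 34/3 ≈ 11.333333, ybar = 46/6 = 23/3 ≈ 7.666667
Sxy = sum((xi-xbar)(yi-ybar)) = 368/3 ≈ 122.666667
Sxx = sum((xi-xbar)^2) = 754/3 ≈ 251.333333
Syy = sum((yi-ybar)^2) = 622/3 ≈ 207.333333
sqrt(Sxx*Syy) ≈ 228.275662
r = Sxy / sqrt(Sxx*Syy) = 122.666667 / 228.275662 ≈ 0.537362

0.5374


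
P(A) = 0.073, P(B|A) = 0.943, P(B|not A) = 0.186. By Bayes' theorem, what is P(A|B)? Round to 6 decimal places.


P(A|B) = P(B|A)*P(A) / P(B), P(B) = P(B|A)*P(A) + P(B|not A)*P(not A)
P(B|A)*P(A) = 0.943 * 0.073 = 0.068839
P(B|not A)*P(not A) = 0.186 * 0.927 = 0.172422
P(B) = 0.068839 + 0.172422 = 0.241261
P(A|B) = 0.068839 / 0.241261 ≈ 0.28533000

0.285330


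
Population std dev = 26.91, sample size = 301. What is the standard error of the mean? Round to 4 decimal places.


SE = sigma / sqrt(n)
sqrt(301) ≈ 17.349352
SE = 26.91 / 17.349352 ≈ 1.551067

1.5511


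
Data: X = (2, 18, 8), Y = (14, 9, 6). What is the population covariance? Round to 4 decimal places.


Cov = (1/n)*sum((xi-xbar)(yi-ybar))
n = 3, xbar = 28/3 ≈ 9.333333, ybar = 29/3 ≈ 9.666667
sum((xi-xbar)(yi-ybar)) = -98/3 ≈ -32.666667
Cov = -32.666667 / 3 = -98/9 ≈ -10.888889

-10.8889


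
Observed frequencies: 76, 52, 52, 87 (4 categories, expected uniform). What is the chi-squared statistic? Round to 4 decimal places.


chi2 = sum((O-E)^2/E), E = total/4
total = 267, E = 267/4 = 66.75
(76 - 66.75)^2 / 66.75 = 85.5625 / 66.75 = 1369/1068 ≈ 1.281835
(52 - 66.75)^2 / 66.75 = 217.5625 / 66.75 = 3481/1068 ≈ 3.259363
(52 - 66.75)^2 / 66.75 = 217.5625 / 66.75 = 3481/1068 ≈ 3.259363
(87 - 66.75)^2 / 66.75 = 410.0625 / 66.75 = 2187/356 ≈ 6.143258
chi2 = 1241/89 ≈ 13.943820

13.9438


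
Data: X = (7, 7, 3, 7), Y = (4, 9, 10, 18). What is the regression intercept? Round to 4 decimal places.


a = ybar - b*xbar, where b = sum((xi-xbar)(yi-ybar)) / sum((xi-xbar)^2)
n = 4, xbar = 24/4 = 6, ybar = 41/4 = 10.25
Sxy = sum((xi-xbar)(yi-ybar)) = 1
Sxx = sum((xi-xbar)^2) = 12
b = Sxy / Sxx = 1/12 ≈ 0.083333
a = 10.25 - 0.083333 * 6 = 9.75

9.7500


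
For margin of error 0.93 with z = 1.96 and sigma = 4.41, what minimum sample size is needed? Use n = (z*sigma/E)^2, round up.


z*sigma/E = 1.96 * 4.41 / 0.93 = 7203/775 ≈ 9.294194
(z*sigma/E)^2 ≈ 86.382034
round up: n = 87

87


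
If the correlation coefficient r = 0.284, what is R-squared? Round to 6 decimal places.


R^2 = r^2 = (0.284)^2 = 0.080656

0.080656


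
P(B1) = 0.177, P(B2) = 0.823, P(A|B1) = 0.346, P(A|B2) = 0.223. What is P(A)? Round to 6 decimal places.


P(A) = P(A|B1)*P(B1) + P(A|B2)*P(B2)
P(A|B1)*P(B1) = 0.346 * 0.177 = 0.061242
P(A|B2)*P(B2) = 0.223 * 0.823 = 0.183529
P(A) = 0.061242 + 0.183529 = 0.244771

0.244771


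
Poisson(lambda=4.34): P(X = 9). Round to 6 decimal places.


P = e^(-lam) * lam^k / k!
e^(-4.34) ≈ 0.01303653
lam^k = 4.34^9 ≈ 546270.270413
k! = 9! = 362880
P = 0.01303653 * 546270.270413 / 362880 ≈ 0.019625

0.019625


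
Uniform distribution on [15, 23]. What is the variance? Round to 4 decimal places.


Var = (b-a)^2 / 12
(b-a)^2 = (23 - 15)^2 = 64
Var = 64/12 ≈ 5.333333

5.3333


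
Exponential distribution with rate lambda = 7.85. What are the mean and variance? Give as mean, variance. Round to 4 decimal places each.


mean = 1/lam, var = 1/lam^2
mean = 1 / 7.85 = 20/157 ≈ 0.127389
lam^2 = 7.85^2 = 61.6225
var = 1 / 61.6225 ≈ 0.016228

0.1274, 0.0162


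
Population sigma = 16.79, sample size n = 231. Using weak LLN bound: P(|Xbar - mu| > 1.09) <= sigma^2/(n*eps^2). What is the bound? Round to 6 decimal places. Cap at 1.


bound = min(1, sigma^2/(n*eps^2))
sigma^2 = 16.79^2 = 281.9041
n*eps^2 = 231 * 1.09^2 = 231 * 1.1881 = 274.4511
sigma^2/(n*eps^2) = 281.9041 / 274.4511 ≈ 1.02715602
this exceeds 1, so the bound is capped at 1

1.000000


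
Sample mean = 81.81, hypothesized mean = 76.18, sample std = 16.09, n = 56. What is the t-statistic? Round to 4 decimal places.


t = (xbar - mu0) / (s/sqrt(n))
xbar - mu0 = 81.81 - 76.18 = 5.63
sqrt(56) ≈ 7.48331477
s/sqrt(n) = 16.09 / 7.48331477 ≈ 2.15011669
t = 5.63 / 2.15011669 ≈ 2.618463

2.6185


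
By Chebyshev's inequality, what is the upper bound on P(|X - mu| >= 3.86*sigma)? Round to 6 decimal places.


P <= 1/k^2
k^2 = 3.86^2 = 14.8996
1/k^2 = 1 / 14.8996 ≈ 0.06711590

0.067116


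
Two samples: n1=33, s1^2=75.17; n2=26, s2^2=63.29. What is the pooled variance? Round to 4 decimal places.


sp^2 = ((n1-1)*s1^2 + (n2-1)*s2^2)/(n1+n2-2)
(n1-1)*s1^2 = 32 * 75.17 = 2405.44
(n2-1)*s2^2 = 25 * 63.29 = 1582.25
numerator = 2405.44 + 1582.25 = 3987.69
n1+n2-2 = 57
sp^2 = 3987.69 / 57 = 132923/1900 ≈ 69.959474

69.9595


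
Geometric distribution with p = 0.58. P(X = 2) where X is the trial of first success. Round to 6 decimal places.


P = (1-p)^(k-1) * p
(1-p)^(k-1) = 0.42^1 = 0.42
P = 0.42 * 0.58 = 0.2436

0.243600


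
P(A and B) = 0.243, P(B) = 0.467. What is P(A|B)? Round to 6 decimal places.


P(A|B) = P(A and B) / P(B) = 0.243 / 0.467 = 243/467 ≈ 0.52034261

0.520343


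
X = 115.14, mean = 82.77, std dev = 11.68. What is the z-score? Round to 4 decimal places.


z = (X - mu) / sigma
X - mu = 115.14 - 82.77 = 32.37
z = 32.37 / 11.68 = 3237/1168 ≈ 2.771404

2.7714


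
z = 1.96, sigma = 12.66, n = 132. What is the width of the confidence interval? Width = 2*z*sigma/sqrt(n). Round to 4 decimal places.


width = 2*z*sigma/sqrt(n)
2*z*sigma = 2 * 1.96 * 12.66 = 49.6272
sqrt(132) ≈ 11.489125
width = 49.6272 / 11.489125 ≈ 4.319493

4.3195


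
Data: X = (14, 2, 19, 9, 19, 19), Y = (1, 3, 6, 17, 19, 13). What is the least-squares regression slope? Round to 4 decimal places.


b = sum((xi-xbar)(yi-ybar)) / sum((xi-xbar)^2)
n = 6, xbar = 82/6 = 41/3 ≈ 13.666667, ybar = 59/6 ≈ 9.833333
Sxy = sum((xi-xbar)(yi-ybar)) = 266/3 ≈ 88.666667
Sxx = sum((xi-xbar)^2) = 730/3 ≈ 243.333333
b = Sxy / Sxx = 133/365 ≈ 0.364384

0.3644


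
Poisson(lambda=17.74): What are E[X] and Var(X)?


E[X] = Var(X) = lambda = 17.74

17.74, 17.74


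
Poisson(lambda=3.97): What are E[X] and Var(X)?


E[X] = Var(X) = lambda = 3.97

3.97, 3.97
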